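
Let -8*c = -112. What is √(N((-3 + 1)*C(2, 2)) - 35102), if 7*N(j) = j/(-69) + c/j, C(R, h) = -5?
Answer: I*√204721716255/2415 ≈ 187.35*I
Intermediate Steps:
c = 14 (c = -⅛*(-112) = 14)
N(j) = 2/j - j/483 (N(j) = (j/(-69) + 14/j)/7 = (j*(-1/69) + 14/j)/7 = (-j/69 + 14/j)/7 = (14/j - j/69)/7 = 2/j - j/483)
√(N((-3 + 1)*C(2, 2)) - 35102) = √((2/(((-3 + 1)*(-5))) - (-3 + 1)*(-5)/483) - 35102) = √((2/((-2*(-5))) - (-2)*(-5)/483) - 35102) = √((2/10 - 1/483*10) - 35102) = √((2*(⅒) - 10/483) - 35102) = √((⅕ - 10/483) - 35102) = √(433/2415 - 35102) = √(-84770897/2415) = I*√204721716255/2415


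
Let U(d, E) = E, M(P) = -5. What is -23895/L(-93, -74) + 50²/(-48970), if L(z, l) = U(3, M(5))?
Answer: 23402513/4897 ≈ 4778.9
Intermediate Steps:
L(z, l) = -5
-23895/L(-93, -74) + 50²/(-48970) = -23895/(-5) + 50²/(-48970) = -23895*(-⅕) + 2500*(-1/48970) = 4779 - 250/4897 = 23402513/4897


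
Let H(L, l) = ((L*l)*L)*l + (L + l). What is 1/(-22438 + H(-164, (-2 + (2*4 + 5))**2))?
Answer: 1/393761855 ≈ 2.5396e-9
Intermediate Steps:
H(L, l) = L + l + L**2*l**2 (H(L, l) = (l*L**2)*l + (L + l) = L**2*l**2 + (L + l) = L + l + L**2*l**2)
1/(-22438 + H(-164, (-2 + (2*4 + 5))**2)) = 1/(-22438 + (-164 + (-2 + (2*4 + 5))**2 + (-164)**2*((-2 + (2*4 + 5))**2)**2)) = 1/(-22438 + (-164 + (-2 + (8 + 5))**2 + 26896*((-2 + (8 + 5))**2)**2)) = 1/(-22438 + (-164 + (-2 + 13)**2 + 26896*((-2 + 13)**2)**2)) = 1/(-22438 + (-164 + 11**2 + 26896*(11**2)**2)) = 1/(-22438 + (-164 + 121 + 26896*121**2)) = 1/(-22438 + (-164 + 121 + 26896*14641)) = 1/(-22438 + (-164 + 121 + 393784336)) = 1/(-22438 + 393784293) = 1/393761855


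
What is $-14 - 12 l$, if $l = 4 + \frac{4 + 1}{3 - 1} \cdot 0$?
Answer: $-62$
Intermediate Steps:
$l = 4$ ($l = 4 + \frac{5}{2} \cdot 0 = 4 + 0 = 4$)
$-14 - 12 l = -14 - 48 = -62$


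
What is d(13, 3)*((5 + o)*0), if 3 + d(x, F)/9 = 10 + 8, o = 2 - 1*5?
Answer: 0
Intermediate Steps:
o = -3 (o = 2 - 5 = -3)
d(x, F) = 135 (d(x, F) = -27 + 9*(10 + 8) = -27 + 9*18 = -27 + 162 = 135)
d(13, 3)*((5 + o)*0) = 135*((5 - 3)*0) = 135*(2*0) = 135*0 = 0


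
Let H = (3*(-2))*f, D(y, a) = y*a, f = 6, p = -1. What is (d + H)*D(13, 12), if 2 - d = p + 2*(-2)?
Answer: -4524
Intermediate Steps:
D(y, a) = a*y
d = 7 (d = 2 - (-1 + 2*(-2)) = 2 - (-1 - 4) = 2 - 1*(-5) = 2 + 5 = 7)
H = -36 (H = (3*(-2))*6 = -6*6 = -36)
(d + H)*D(13, 12) = (7 - 36)*(12*13) = -29*156 = -4524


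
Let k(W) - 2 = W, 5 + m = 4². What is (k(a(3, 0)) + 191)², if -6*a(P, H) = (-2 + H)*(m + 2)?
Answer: 350464/9 ≈ 38940.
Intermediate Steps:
m = 11 (m = -5 + 4² = -5 + 16 = 11)
a(P, H) = 13/3 - 13*H/6 (a(P, H) = -(-2 + H)*(11 + 2)/6 = -(-2 + H)*13/6 = -(-26 + 13*H)/6 = 13/3 - 13*H/6)
k(W) = 2 + W
(k(a(3, 0)) + 191)² = ((2 + (13/3 - 13/6*0)) + 191)² = ((2 + (13/3 + 0)) + 191)² = ((2 + 13/3) + 191)² = (19/3 + 191)² = (592/3)² = 350464/9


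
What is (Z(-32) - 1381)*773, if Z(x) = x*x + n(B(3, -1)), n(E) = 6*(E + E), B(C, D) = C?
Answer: -248133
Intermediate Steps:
n(E) = 12*E (n(E) = 6*(2*E) = 12*E)
Z(x) = 36 + x² (Z(x) = x*x + 12*3 = x² + 36 = 36 + x²)
(Z(-32) - 1381)*773 = ((36 + (-32)²) - 1381)*773 = ((36 + 1024) - 1381)*773 = (1060 - 1381)*773 = -321*773 = -248133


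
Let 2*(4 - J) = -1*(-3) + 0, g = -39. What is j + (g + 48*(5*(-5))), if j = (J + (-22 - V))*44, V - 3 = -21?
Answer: -1305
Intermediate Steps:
V = -18 (V = 3 - 21 = -18)
J = 5/2 (J = 4 - (-1*(-3) + 0)/2 = 4 - (3 + 0)/2 = 4 - ½*3 = 4 - 3/2 = 5/2 ≈ 2.5000)
j = -66 (j = (5/2 + (-22 - 1*(-18)))*44 = (5/2 + (-22 + 18))*44 = (5/2 - 4)*44 = -3/2*44 = -66)
j + (g + 48*(5*(-5))) = -66 + (-39 + 48*(5*(-5))) = -66 + (-39 + 48*(-25)) = -66 + (-39 - 1200) = -66 - 1239 = -1305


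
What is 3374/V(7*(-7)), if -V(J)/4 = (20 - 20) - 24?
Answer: 1687/48 ≈ 35.146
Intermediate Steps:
V(J) = 96 (V(J) = -4*((20 - 20) - 24) = -4*(0 - 24) = -4*(-24) = 96)
3374/V(7*(-7)) = 3374/96 = 3374*(1/96) = 1687/48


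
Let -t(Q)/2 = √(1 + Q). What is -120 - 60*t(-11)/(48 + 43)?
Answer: -120 + 120*I*√10/91 ≈ -120.0 + 4.17*I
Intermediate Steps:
t(Q) = -2*√(1 + Q)
-120 - 60*t(-11)/(48 + 43) = -120 - 60*(-2*√(1 - 11))/(48 + 43) = -120 - 60*(-2*I*√10)/91 = -120 - (-120)*I*√10/91 = -120 + 120*I*√10/91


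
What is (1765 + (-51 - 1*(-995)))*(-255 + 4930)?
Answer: 12664575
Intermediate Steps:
(1765 + (-51 - 1*(-995)))*(-255 + 4930) = (1765 + (-51 + 995))*4675 = (1765 + 944)*4675 = 2709*4675 = 12664575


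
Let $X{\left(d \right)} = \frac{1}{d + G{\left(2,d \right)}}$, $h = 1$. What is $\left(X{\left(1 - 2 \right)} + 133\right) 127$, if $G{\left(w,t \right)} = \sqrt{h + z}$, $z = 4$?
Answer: $\frac{67691}{4} + \frac{127 \sqrt{5}}{4} \approx 16994.0$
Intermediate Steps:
$G{\left(w,t \right)} = \sqrt{5}$ ($G{\left(w,t \right)} = \sqrt{1 + 4} = \sqrt{5}$)
$X{\left(d \right)} = \frac{1}{d + \sqrt{5}}$
$\left(X{\left(1 - 2 \right)} + 133\right) 127 = \left(\frac{1}{\left(1 - 2\right) + \sqrt{5}} + 133\right) 127 = \left(\frac{1}{-1 + \sqrt{5}} + 133\right) 127 = \left(133 + \frac{1}{-1 + \sqrt{5}}\right) 127 = 16891 + \frac{127}{-1 + \sqrt{5}}$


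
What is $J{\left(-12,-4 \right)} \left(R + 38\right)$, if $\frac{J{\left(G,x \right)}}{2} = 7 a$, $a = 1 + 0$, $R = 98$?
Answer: $1904$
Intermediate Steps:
$a = 1$
$J{\left(G,x \right)} = 14$ ($J{\left(G,x \right)} = 2 \cdot 7 \cdot 1 = 2 \cdot 7 = 14$)
$J{\left(-12,-4 \right)} \left(R + 38\right) = 14 \left(98 + 38\right) = 14 \cdot 136 = 1904$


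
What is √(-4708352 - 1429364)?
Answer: 2*I*√1534429 ≈ 2477.4*I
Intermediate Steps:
√(-4708352 - 1429364) = √(-6137716) = 2*I*√1534429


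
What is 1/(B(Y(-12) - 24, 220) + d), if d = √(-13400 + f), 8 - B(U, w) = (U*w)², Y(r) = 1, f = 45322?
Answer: -12801796/327771961635271 - √31922/655543923270542 ≈ -3.9057e-8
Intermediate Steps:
B(U, w) = 8 - U²*w² (B(U, w) = 8 - (U*w)² = 8 - U²*w²)
d = √31922 (d = √(-13400 + 45322) = √31922 ≈ 178.67)
1/(B(Y(-12) - 24, 220) + d) = 1/((8 - 1*(1 - 24)²*220²) + √31922) = 1/((8 - 1*(-23)²*48400) + √31922) = 1/((8 - 1*529*48400) + √31922) = 1/((8 - 25603600) + √31922) = 1/(-25603592 + √31922)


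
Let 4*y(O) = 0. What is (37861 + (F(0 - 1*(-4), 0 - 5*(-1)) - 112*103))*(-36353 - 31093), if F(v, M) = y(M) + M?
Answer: -1775853180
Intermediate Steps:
y(O) = 0 (y(O) = (¼)*0 = 0)
F(v, M) = M (F(v, M) = 0 + M = M)
(37861 + (F(0 - 1*(-4), 0 - 5*(-1)) - 112*103))*(-36353 - 31093) = (37861 + ((0 - 5*(-1)) - 112*103))*(-36353 - 31093) = (37861 + ((0 + 5) - 11536))*(-67446) = (37861 + (5 - 11536))*(-67446) = (37861 - 11531)*(-67446) = 26330*(-67446) = -1775853180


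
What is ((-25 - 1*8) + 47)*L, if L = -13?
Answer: -182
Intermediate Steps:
((-25 - 1*8) + 47)*L = ((-25 - 1*8) + 47)*(-13) = ((-25 - 8) + 47)*(-13) = (-33 + 47)*(-13) = 14*(-13) = -182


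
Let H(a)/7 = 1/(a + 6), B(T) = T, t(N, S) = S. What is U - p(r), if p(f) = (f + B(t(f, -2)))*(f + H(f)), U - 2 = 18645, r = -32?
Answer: 228148/13 ≈ 17550.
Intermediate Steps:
U = 18647 (U = 2 + 18645 = 18647)
H(a) = 7/(6 + a) (H(a) = 7/(a + 6) = 7/(6 + a))
p(f) = (-2 + f)*(f + 7/(6 + f)) (p(f) = (f - 2)*(f + 7/(6 + f)) = (-2 + f)*(f + 7/(6 + f)))
U - p(r) = 18647 - (-14 + 7*(-32) - 32*(-2 - 32)*(6 - 32))/(6 - 32) = 18647 - (-14 - 224 - 32*(-34)*(-26))/(-26) = 18647 - (-1)*(-14 - 224 - 28288)/26 = 18647 - (-1)*(-28526)/26 = 18647 - 1*14263/13 = 18647 - 14263/13 = 228148/13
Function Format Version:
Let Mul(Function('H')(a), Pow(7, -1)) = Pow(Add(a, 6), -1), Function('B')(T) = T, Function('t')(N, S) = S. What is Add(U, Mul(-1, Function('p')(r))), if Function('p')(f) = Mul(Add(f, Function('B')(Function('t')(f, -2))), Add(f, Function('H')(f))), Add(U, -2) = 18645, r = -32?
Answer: Rational(228148, 13) ≈ 17550.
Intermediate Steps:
U = 18647 (U = Add(2, 18645) = 18647)
Function('H')(a) = Mul(7, Pow(Add(6, a), -1)) (Function('H')(a) = Mul(7, Pow(Add(a, 6), -1)) = Mul(7, Pow(Add(6, a), -1)))
Function('p')(f) = Mul(Add(-2, f), Add(f, Mul(7, Pow(Add(6, f), -1)))) (Function('p')(f) = Mul(Add(f, -2), Add(f, Mul(7, Pow(Add(6, f), -1)))) = Mul(Add(-2, f), Add(f, Mul(7, Pow(Add(6, f), -1)))))
Add(U, Mul(-1, Function('p')(r))) = Add(18647, Mul(-1, Mul(Pow(Add(6, -32), -1), Add(-14, Mul(7, -32), Mul(-32, Add(-2, -32), Add(6, -32)))))) = Add(18647, Mul(-1, Mul(Pow(-26, -1), Add(-14, -224, Mul(-32, -34, -26))))) = Add(18647, Mul(-1, Mul(Rational(-1, 26), Add(-14, -224, -28288)))) = Add(18647, Mul(-1, Mul(Rational(-1, 26), -28526))) = Add(18647, Mul(-1, Rational(14263, 13))) = Add(18647, Rational(-14263, 13)) = Rational(228148, 13)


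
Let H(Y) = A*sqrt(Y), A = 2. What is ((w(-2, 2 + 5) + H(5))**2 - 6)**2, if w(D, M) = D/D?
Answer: 305 + 120*sqrt(5) ≈ 573.33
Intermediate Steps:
w(D, M) = 1
H(Y) = 2*sqrt(Y)
((w(-2, 2 + 5) + H(5))**2 - 6)**2 = ((1 + 2*sqrt(5))**2 - 6)**2 = (-6 + (1 + 2*sqrt(5))**2)**2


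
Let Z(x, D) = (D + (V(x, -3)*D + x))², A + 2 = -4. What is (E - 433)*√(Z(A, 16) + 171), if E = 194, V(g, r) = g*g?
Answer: -239*√343567 ≈ -1.4009e+5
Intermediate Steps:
V(g, r) = g²
A = -6 (A = -2 - 4 = -6)
Z(x, D) = (D + x + D*x²)² (Z(x, D) = (D + (x²*D + x))² = (D + (D*x² + x))² = (D + (x + D*x²))² = (D + x + D*x²)²)
(E - 433)*√(Z(A, 16) + 171) = (194 - 433)*√((16 - 6 + 16*(-6)²)² + 171) = -239*√((16 - 6 + 16*36)² + 171) = -239*√((16 - 6 + 576)² + 171) = -239*√(586² + 171) = -239*√(343396 + 171) = -239*√343567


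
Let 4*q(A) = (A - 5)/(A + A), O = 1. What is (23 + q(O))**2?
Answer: 2025/4 ≈ 506.25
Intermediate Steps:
q(A) = (-5 + A)/(8*A) (q(A) = ((A - 5)/(A + A))/4 = ((-5 + A)/((2*A)))/4 = ((-5 + A)*(1/(2*A)))/4 = ((-5 + A)/(2*A))/4 = (-5 + A)/(8*A))
(23 + q(O))**2 = (23 + (1/8)*(-5 + 1)/1)**2 = (23 + (1/8)*1*(-4))**2 = (23 - 1/2)**2 = (45/2)**2 = 2025/4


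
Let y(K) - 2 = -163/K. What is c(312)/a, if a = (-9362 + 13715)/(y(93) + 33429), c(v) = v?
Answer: 323327680/134943 ≈ 2396.0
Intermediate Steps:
y(K) = 2 - 163/K
a = 404829/3108920 (a = (-9362 + 13715)/((2 - 163/93) + 33429) = 4353/((2 - 163*1/93) + 33429) = 4353/((2 - 163/93) + 33429) = 4353/(23/93 + 33429) = 4353/(3108920/93) = 4353*(93/3108920) = 404829/3108920 ≈ 0.13022)
c(312)/a = 312/(404829/3108920) = 312*(3108920/404829) = 323327680/134943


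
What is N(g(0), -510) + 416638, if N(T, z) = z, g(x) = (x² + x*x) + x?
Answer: 416128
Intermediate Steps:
g(x) = x + 2*x² (g(x) = (x² + x²) + x = 2*x² + x = x + 2*x²)
N(g(0), -510) + 416638 = -510 + 416638 = 416128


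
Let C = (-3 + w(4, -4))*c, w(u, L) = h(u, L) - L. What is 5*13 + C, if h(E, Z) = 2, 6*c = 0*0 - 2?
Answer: 64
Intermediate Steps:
c = -1/3 (c = (0*0 - 2)/6 = (0 - 2)/6 = (1/6)*(-2) = -1/3 ≈ -0.33333)
w(u, L) = 2 - L
C = -1 (C = (-3 + (2 - 1*(-4)))*(-1/3) = (-3 + (2 + 4))*(-1/3) = (-3 + 6)*(-1/3) = 3*(-1/3) = -1)
5*13 + C = 5*13 - 1 = 65 - 1 = 64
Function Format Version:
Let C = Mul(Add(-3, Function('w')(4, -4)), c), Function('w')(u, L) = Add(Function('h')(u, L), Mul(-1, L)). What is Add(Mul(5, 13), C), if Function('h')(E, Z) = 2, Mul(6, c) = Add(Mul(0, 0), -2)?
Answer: 64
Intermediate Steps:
c = Rational(-1, 3) (c = Mul(Rational(1, 6), Add(Mul(0, 0), -2)) = Mul(Rational(1, 6), Add(0, -2)) = Mul(Rational(1, 6), -2) = Rational(-1, 3) ≈ -0.33333)
Function('w')(u, L) = Add(2, Mul(-1, L))
C = -1 (C = Mul(Add(-3, Add(2, Mul(-1, -4))), Rational(-1, 3)) = Mul(Add(-3, Add(2, 4)), Rational(-1, 3)) = Mul(Add(-3, 6), Rational(-1, 3)) = Mul(3, Rational(-1, 3)) = -1)
Add(Mul(5, 13), C) = Add(Mul(5, 13), -1) = Add(65, -1) = 64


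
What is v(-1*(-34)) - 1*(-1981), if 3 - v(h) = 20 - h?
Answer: 1998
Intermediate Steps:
v(h) = -17 + h (v(h) = 3 - (20 - h) = 3 + (-20 + h) = -17 + h)
v(-1*(-34)) - 1*(-1981) = (-17 - 1*(-34)) - 1*(-1981) = (-17 + 34) + 1981 = 17 + 1981 = 1998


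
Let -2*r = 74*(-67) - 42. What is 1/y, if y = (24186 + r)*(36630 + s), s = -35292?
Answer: 1/35705868 ≈ 2.8007e-8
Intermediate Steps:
r = 2500 (r = -(74*(-67) - 42)/2 = -(-4958 - 42)/2 = -½*(-5000) = 2500)
y = 35705868 (y = (24186 + 2500)*(36630 - 35292) = 26686*1338 = 35705868)
1/y = 1/35705868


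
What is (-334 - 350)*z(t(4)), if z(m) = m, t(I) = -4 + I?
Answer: 0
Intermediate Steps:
(-334 - 350)*z(t(4)) = (-334 - 350)*(-4 + 4) = -684*0 = 0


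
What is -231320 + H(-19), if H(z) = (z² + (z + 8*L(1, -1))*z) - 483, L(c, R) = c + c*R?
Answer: -231081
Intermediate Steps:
L(c, R) = c + R*c
H(z) = -483 + 2*z² (H(z) = (z² + (z + 8*(1*(1 - 1)))*z) - 483 = (z² + (z + 8*(1*0))*z) - 483 = (z² + (z + 8*0)*z) - 483 = (z² + (z + 0)*z) - 483 = (z² + z*z) - 483 = (z² + z²) - 483 = 2*z² - 483 = -483 + 2*z²)
-231320 + H(-19) = -231320 + (-483 + 2*(-19)²) = -231320 + (-483 + 2*361) = -231320 + (-483 + 722) = -231320 + 239 = -231081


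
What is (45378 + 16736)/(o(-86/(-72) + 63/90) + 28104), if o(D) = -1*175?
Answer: 62114/27929 ≈ 2.2240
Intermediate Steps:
o(D) = -175
(45378 + 16736)/(o(-86/(-72) + 63/90) + 28104) = (45378 + 16736)/(-175 + 28104) = 62114/27929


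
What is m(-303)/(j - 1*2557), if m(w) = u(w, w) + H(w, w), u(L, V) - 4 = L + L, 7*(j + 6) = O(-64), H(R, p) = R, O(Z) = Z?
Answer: 1267/3601 ≈ 0.35185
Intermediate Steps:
j = -106/7 (j = -6 + (1/7)*(-64) = -6 - 64/7 = -106/7 ≈ -15.143)
u(L, V) = 4 + 2*L (u(L, V) = 4 + (L + L) = 4 + 2*L)
m(w) = 4 + 3*w (m(w) = (4 + 2*w) + w = 4 + 3*w)
m(-303)/(j - 1*2557) = (4 + 3*(-303))/(-106/7 - 1*2557) = (4 - 909)/(-106/7 - 2557) = -905/(-18005/7) = -905*(-7/18005) = 1267/3601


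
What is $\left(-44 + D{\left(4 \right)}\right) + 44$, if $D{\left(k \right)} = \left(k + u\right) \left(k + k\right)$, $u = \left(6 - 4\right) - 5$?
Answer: $8$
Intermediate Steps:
$u = -3$ ($u = 2 - 5 = -3$)
$D{\left(k \right)} = 2 k \left(-3 + k\right)$ ($D{\left(k \right)} = \left(k - 3\right) \left(k + k\right) = \left(-3 + k\right) 2 k = 2 k \left(-3 + k\right)$)
$\left(-44 + D{\left(4 \right)}\right) + 44 = \left(-44 + 2 \cdot 4 \left(-3 + 4\right)\right) + 44 = \left(-44 + 2 \cdot 4 \cdot 1\right) + 44 = \left(-44 + 8\right) + 44 = -36 + 44 = 8$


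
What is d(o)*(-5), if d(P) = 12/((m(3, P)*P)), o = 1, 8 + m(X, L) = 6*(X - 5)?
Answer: 3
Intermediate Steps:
m(X, L) = -38 + 6*X (m(X, L) = -8 + 6*(X - 5) = -8 + 6*(-5 + X) = -8 + (-30 + 6*X) = -38 + 6*X)
d(P) = -3/(5*P) (d(P) = 12/(((-38 + 6*3)*P)) = 12/(((-38 + 18)*P)) = 12/((-20*P)) = 12*(-1/(20*P)) = -3/(5*P))
d(o)*(-5) = -3/5/1*(-5) = -3/5*1*(-5) = -3/5*(-5) = 3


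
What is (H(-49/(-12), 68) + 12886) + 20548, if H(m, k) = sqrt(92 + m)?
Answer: 33434 + sqrt(3459)/6 ≈ 33444.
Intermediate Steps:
(H(-49/(-12), 68) + 12886) + 20548 = (sqrt(92 - 49/(-12)) + 12886) + 20548 = (sqrt(92 - 49*(-1/12)) + 12886) + 20548 = (sqrt(92 + 49/12) + 12886) + 20548 = (sqrt(1153/12) + 12886) + 20548 = (sqrt(3459)/6 + 12886) + 20548 = (12886 + sqrt(3459)/6) + 20548 = 33434 + sqrt(3459)/6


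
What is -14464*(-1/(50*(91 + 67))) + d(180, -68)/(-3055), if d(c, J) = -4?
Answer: 2210956/1206725 ≈ 1.8322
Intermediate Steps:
-14464*(-1/(50*(91 + 67))) + d(180, -68)/(-3055) = -14464*(-1/(50*(91 + 67))) - 4/(-3055) = -14464/(158*(-50)) - 4*(-1/3055) = -14464/(-7900) + 4/3055 = -14464*(-1/7900) + 4/3055 = 3616/1975 + 4/3055 = 2210956/1206725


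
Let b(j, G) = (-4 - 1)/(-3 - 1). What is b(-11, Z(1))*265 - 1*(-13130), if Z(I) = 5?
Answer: 53845/4 ≈ 13461.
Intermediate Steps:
b(j, G) = 5/4 (b(j, G) = -5/(-4) = -5*(-¼) = 5/4)
b(-11, Z(1))*265 - 1*(-13130) = (5/4)*265 - 1*(-13130) = 1325/4 + 13130 = 53845/4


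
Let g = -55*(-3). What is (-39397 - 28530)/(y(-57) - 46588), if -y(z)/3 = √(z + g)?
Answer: 791145769/542610193 - 611343*√3/1085220386 ≈ 1.4571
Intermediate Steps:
g = 165 (g = -11*(-15) = 165)
y(z) = -3*√(165 + z) (y(z) = -3*√(z + 165) = -3*√(165 + z))
(-39397 - 28530)/(y(-57) - 46588) = (-39397 - 28530)/(-3*√(165 - 57) - 46588) = -67927/(-18*√3 - 46588) = -67927/(-46588 - 18*√3)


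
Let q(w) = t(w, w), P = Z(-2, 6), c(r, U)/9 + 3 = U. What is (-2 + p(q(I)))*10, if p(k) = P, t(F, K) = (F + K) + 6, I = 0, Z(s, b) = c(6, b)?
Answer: 250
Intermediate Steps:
c(r, U) = -27 + 9*U
Z(s, b) = -27 + 9*b
P = 27 (P = -27 + 9*6 = -27 + 54 = 27)
t(F, K) = 6 + F + K
q(w) = 6 + 2*w (q(w) = 6 + w + w = 6 + 2*w)
p(k) = 27
(-2 + p(q(I)))*10 = (-2 + 27)*10 = 25*10 = 250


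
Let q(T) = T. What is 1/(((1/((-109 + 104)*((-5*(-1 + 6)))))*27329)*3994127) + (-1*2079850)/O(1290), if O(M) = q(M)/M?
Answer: -227027059984122425/109155496783 ≈ -2.0799e+6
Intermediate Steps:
O(M) = 1 (O(M) = M/M = 1)
1/(((1/((-109 + 104)*((-5*(-1 + 6)))))*27329)*3994127) + (-1*2079850)/O(1290) = 1/(((1/((-109 + 104)*((-5*(-1 + 6)))))*27329)*3994127) - 1*2079850/1 = (1/3994127)/((1/((-5)*((-5*5))))*27329) - 2079850*1 = (1/3994127)/(-⅕/(-25)*27329) - 2079850 = (1/3994127)/(-⅕*(-1/25)*27329) - 2079850 = (1/3994127)/((1/125)*27329) - 2079850 = (1/3994127)/(27329/125) - 2079850 = (125/27329)*(1/3994127) - 2079850 = 125/109155496783 - 2079850 = -227027059984122425/109155496783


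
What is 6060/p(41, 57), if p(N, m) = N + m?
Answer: 3030/49 ≈ 61.837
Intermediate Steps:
6060/p(41, 57) = 6060/(41 + 57) = 6060/98 = 6060*(1/98) = 3030/49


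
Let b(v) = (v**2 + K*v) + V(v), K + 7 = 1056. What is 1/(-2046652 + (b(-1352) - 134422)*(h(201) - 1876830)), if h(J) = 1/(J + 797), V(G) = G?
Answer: -499/256501968218347 ≈ -1.9454e-12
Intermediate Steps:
K = 1049 (K = -7 + 1056 = 1049)
b(v) = v**2 + 1050*v (b(v) = (v**2 + 1049*v) + v = v**2 + 1050*v)
h(J) = 1/(797 + J)
1/(-2046652 + (b(-1352) - 134422)*(h(201) - 1876830)) = 1/(-2046652 + (-1352*(1050 - 1352) - 134422)*(1/(797 + 201) - 1876830)) = 1/(-2046652 + (-1352*(-302) - 134422)*(1/998 - 1876830)) = 1/(-2046652 + (408304 - 134422)*(1/998 - 1876830)) = 1/(-2046652 + 273882*(-1873076339/998)) = 1/(-2046652 - 256500946938999/499) = 1/(-256501968218347/499) = -499/256501968218347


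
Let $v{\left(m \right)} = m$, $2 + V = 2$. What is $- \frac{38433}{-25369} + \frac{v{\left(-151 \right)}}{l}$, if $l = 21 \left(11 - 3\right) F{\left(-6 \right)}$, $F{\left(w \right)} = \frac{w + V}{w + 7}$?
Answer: $\frac{1850921}{1111824} \approx 1.6648$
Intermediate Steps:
$V = 0$ ($V = -2 + 2 = 0$)
$F{\left(w \right)} = \frac{w}{7 + w}$ ($F{\left(w \right)} = \frac{w + 0}{w + 7} = \frac{w}{7 + w}$)
$l = -1008$ ($l = 21 \left(11 - 3\right) \left(- \frac{6}{7 - 6}\right) = 21 \cdot 8 \left(- \frac{6}{1}\right) = 168 \left(\left(-6\right) 1\right) = 168 \left(-6\right) = -1008$)
$- \frac{38433}{-25369} + \frac{v{\left(-151 \right)}}{l} = - \frac{38433}{-25369} - \frac{151}{-1008} = \left(-38433\right) \left(- \frac{1}{25369}\right) - - \frac{151}{1008} = \frac{1671}{1103} + \frac{151}{1008} = \frac{1850921}{1111824}$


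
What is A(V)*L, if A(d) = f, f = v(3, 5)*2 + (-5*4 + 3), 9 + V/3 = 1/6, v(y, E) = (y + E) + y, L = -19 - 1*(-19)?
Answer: 0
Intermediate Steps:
L = 0 (L = -19 + 19 = 0)
v(y, E) = E + 2*y (v(y, E) = (E + y) + y = E + 2*y)
V = -53/2 (V = -27 + 3/6 = -27 + 3*(⅙) = -27 + ½ = -53/2 ≈ -26.500)
f = 5 (f = (5 + 2*3)*2 + (-5*4 + 3) = (5 + 6)*2 + (-20 + 3) = 11*2 - 17 = 22 - 17 = 5)
A(d) = 5
A(V)*L = 5*0 = 0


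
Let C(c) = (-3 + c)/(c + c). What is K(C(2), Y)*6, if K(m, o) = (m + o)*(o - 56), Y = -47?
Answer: 58401/2 ≈ 29201.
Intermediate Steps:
C(c) = (-3 + c)/(2*c) (C(c) = (-3 + c)/((2*c)) = (-3 + c)*(1/(2*c)) = (-3 + c)/(2*c))
K(m, o) = (-56 + o)*(m + o) (K(m, o) = (m + o)*(-56 + o) = (-56 + o)*(m + o))
K(C(2), Y)*6 = ((-47)² - 28*(-3 + 2)/2 - 56*(-47) + ((½)*(-3 + 2)/2)*(-47))*6 = (2209 - 28*(-1)/2 + 2632 + ((½)*(½)*(-1))*(-47))*6 = (2209 - 56*(-¼) + 2632 - ¼*(-47))*6 = (2209 + 14 + 2632 + 47/4)*6 = (19467/4)*6 = 58401/2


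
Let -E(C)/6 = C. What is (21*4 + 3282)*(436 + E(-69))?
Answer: 2861100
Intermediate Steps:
E(C) = -6*C
(21*4 + 3282)*(436 + E(-69)) = (21*4 + 3282)*(436 - 6*(-69)) = (84 + 3282)*(436 + 414) = 3366*850 = 2861100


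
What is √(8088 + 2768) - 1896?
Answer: -1896 + 2*√2714 ≈ -1791.8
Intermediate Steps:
√(8088 + 2768) - 1896 = √10856 - 1896 = 2*√2714 - 1896 = -1896 + 2*√2714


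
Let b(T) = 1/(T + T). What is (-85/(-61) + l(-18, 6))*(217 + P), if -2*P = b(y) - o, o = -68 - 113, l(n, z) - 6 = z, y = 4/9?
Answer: 1646255/976 ≈ 1686.7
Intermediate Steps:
y = 4/9 (y = 4*(1/9) = 4/9 ≈ 0.44444)
l(n, z) = 6 + z
b(T) = 1/(2*T)
o = -181
P = -1457/16 (P = -(1/(2*(4/9)) - 1*(-181))/2 = -((1/2)*(9/4) + 181)/2 = -(9/8 + 181)/2 = -1/2*1457/8 = -1457/16 ≈ -91.063)
(-85/(-61) + l(-18, 6))*(217 + P) = (-85/(-61) + (6 + 6))*(217 - 1457/16) = (-85*(-1/61) + 12)*(2015/16) = (85/61 + 12)*(2015/16) = (817/61)*(2015/16) = 1646255/976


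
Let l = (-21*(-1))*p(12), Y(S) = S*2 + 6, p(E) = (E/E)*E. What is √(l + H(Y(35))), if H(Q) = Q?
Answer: 2*√82 ≈ 18.111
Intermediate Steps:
p(E) = E (p(E) = 1*E = E)
Y(S) = 6 + 2*S (Y(S) = 2*S + 6 = 6 + 2*S)
l = 252 (l = -21*(-1)*12 = 21*12 = 252)
√(l + H(Y(35))) = √(252 + (6 + 2*35)) = √(252 + (6 + 70)) = √(252 + 76) = √328 = 2*√82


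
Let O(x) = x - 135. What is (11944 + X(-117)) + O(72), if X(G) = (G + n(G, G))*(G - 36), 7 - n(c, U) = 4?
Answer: 29323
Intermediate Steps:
O(x) = -135 + x
n(c, U) = 3 (n(c, U) = 7 - 1*4 = 7 - 4 = 3)
X(G) = (-36 + G)*(3 + G) (X(G) = (G + 3)*(G - 36) = (3 + G)*(-36 + G) = (-36 + G)*(3 + G))
(11944 + X(-117)) + O(72) = (11944 + (-108 + (-117)**2 - 33*(-117))) + (-135 + 72) = (11944 + (-108 + 13689 + 3861)) - 63 = (11944 + 17442) - 63 = 29386 - 63 = 29323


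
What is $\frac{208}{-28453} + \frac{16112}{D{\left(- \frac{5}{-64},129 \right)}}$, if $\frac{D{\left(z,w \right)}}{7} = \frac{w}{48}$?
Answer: $\frac{7334893168}{8564353} \approx 856.44$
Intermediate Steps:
$D{\left(z,w \right)} = \frac{7 w}{48}$ ($D{\left(z,w \right)} = 7 \frac{w}{48} = \frac{7 w}{48}$)
$\frac{208}{-28453} + \frac{16112}{D{\left(- \frac{5}{-64},129 \right)}} = \frac{208}{-28453} + \frac{16112}{\frac{7}{48} \cdot 129} = 208 \left(- \frac{1}{28453}\right) + \frac{16112}{\frac{301}{16}} = - \frac{208}{28453} + 16112 \cdot \frac{16}{301} = - \frac{208}{28453} + \frac{257792}{301} = \frac{7334893168}{8564353}$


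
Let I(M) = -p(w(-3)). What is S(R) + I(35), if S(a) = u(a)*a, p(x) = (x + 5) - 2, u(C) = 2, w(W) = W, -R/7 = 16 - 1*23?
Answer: 98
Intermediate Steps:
R = 49 (R = -7*(16 - 1*23) = -7*(16 - 23) = -7*(-7) = 49)
p(x) = 3 + x (p(x) = (5 + x) - 2 = 3 + x)
S(a) = 2*a
I(M) = 0 (I(M) = -(3 - 3) = -1*0 = 0)
S(R) + I(35) = 2*49 + 0 = 98 + 0 = 98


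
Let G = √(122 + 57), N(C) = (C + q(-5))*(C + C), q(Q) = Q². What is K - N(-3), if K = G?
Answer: 132 + √179 ≈ 145.38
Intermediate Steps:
N(C) = 2*C*(25 + C) (N(C) = (C + (-5)²)*(C + C) = (C + 25)*(2*C) = (25 + C)*(2*C) = 2*C*(25 + C))
G = √179 ≈ 13.379
K = √179 ≈ 13.379
K - N(-3) = √179 - 2*(-3)*(25 - 3) = √179 - 2*(-3)*22 = √179 - 1*(-132) = √179 + 132 = 132 + √179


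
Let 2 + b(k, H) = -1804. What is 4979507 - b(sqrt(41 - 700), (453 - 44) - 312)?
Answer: 4981313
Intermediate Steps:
b(k, H) = -1806 (b(k, H) = -2 - 1804 = -1806)
4979507 - b(sqrt(41 - 700), (453 - 44) - 312) = 4979507 - 1*(-1806) = 4979507 + 1806 = 4981313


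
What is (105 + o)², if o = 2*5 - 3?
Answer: 12544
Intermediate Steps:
o = 7 (o = 10 - 3 = 7)
(105 + o)² = (105 + 7)² = 112² = 12544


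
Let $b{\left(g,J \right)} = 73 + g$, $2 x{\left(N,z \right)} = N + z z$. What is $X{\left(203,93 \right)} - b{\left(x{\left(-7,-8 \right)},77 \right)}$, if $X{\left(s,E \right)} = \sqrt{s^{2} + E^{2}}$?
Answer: $- \frac{203}{2} + \sqrt{49858} \approx 121.79$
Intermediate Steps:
$x{\left(N,z \right)} = \frac{N}{2} + \frac{z^{2}}{2}$ ($x{\left(N,z \right)} = \frac{N + z z}{2} = \frac{N + z^{2}}{2} = \frac{N}{2} + \frac{z^{2}}{2}$)
$X{\left(s,E \right)} = \sqrt{E^{2} + s^{2}}$
$X{\left(203,93 \right)} - b{\left(x{\left(-7,-8 \right)},77 \right)} = \sqrt{93^{2} + 203^{2}} - \left(73 + \left(\frac{1}{2} \left(-7\right) + \frac{\left(-8\right)^{2}}{2}\right)\right) = \sqrt{8649 + 41209} - \left(73 + \left(- \frac{7}{2} + \frac{1}{2} \cdot 64\right)\right) = \sqrt{49858} - \left(73 + \left(- \frac{7}{2} + 32\right)\right) = \sqrt{49858} - \left(73 + \frac{57}{2}\right) = \sqrt{49858} - \frac{203}{2} = - \frac{203}{2} + \sqrt{49858}$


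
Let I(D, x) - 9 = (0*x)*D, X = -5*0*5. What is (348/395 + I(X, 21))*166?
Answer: 647898/395 ≈ 1640.2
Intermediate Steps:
X = 0 (X = 0*5 = 0)
I(D, x) = 9 (I(D, x) = 9 + (0*x)*D = 9 + 0*D = 9 + 0 = 9)
(348/395 + I(X, 21))*166 = (348/395 + 9)*166 = (3903/395)*166 = 647898/395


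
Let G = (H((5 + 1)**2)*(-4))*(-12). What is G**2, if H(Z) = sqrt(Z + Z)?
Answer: 165888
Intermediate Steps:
H(Z) = sqrt(2)*sqrt(Z) (H(Z) = sqrt(2*Z) = sqrt(2)*sqrt(Z))
G = 288*sqrt(2) (G = ((sqrt(2)*sqrt((5 + 1)**2))*(-4))*(-12) = ((sqrt(2)*sqrt(6**2))*(-4))*(-12) = ((sqrt(2)*sqrt(36))*(-4))*(-12) = ((sqrt(2)*6)*(-4))*(-12) = ((6*sqrt(2))*(-4))*(-12) = -24*sqrt(2)*(-12) = 288*sqrt(2) ≈ 407.29)
G**2 = (288*sqrt(2))**2 = 165888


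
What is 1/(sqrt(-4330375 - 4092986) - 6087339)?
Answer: -676371/4117300502698 - I*sqrt(935929)/12351901508094 ≈ -1.6428e-7 - 7.8323e-11*I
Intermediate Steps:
1/(sqrt(-4330375 - 4092986) - 6087339) = 1/(sqrt(-8423361) - 6087339) = 1/(3*I*sqrt(935929) - 6087339) = 1/(-6087339 + 3*I*sqrt(935929))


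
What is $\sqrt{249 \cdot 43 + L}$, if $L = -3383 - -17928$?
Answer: $2 \sqrt{6313} \approx 158.91$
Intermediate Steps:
$L = 14545$ ($L = -3383 + 17928 = 14545$)
$\sqrt{249 \cdot 43 + L} = \sqrt{249 \cdot 43 + 14545} = \sqrt{10707 + 14545} = \sqrt{25252} = 2 \sqrt{6313}$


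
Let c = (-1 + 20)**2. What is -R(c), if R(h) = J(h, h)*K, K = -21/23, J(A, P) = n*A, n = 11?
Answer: 83391/23 ≈ 3625.7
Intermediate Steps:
J(A, P) = 11*A
K = -21/23 (K = -21*1/23 = -21/23 ≈ -0.91304)
c = 361 (c = 19**2 = 361)
R(h) = -231*h/23 (R(h) = (11*h)*(-21/23) = -231*h/23)
-R(c) = -(-231)*361/23 = -1*(-83391/23) = 83391/23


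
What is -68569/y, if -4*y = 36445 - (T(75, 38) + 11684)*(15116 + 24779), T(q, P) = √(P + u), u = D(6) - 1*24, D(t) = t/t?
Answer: -12783914808886/21724614250349485 + 1094224102*√15/21724614250349485 ≈ -0.00058826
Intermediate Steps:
D(t) = 1
u = -23 (u = 1 - 1*24 = 1 - 24 = -23)
T(q, P) = √(-23 + P) (T(q, P) = √(P - 23) = √(-23 + P))
y = 466096735/4 + 39895*√15/4 (y = -(36445 - (√(-23 + 38) + 11684)*(15116 + 24779))/4 = -(36445 - (√15 + 11684)*39895)/4 = -(36445 - (11684 + √15)*39895)/4 = -(36445 - (466133180 + 39895*√15))/4 = -(36445 + (-466133180 - 39895*√15))/4 = -(-466096735 - 39895*√15)/4 = 466096735/4 + 39895*√15/4 ≈ 1.1656e+8)
-68569/y = -68569/(466096735/4 + 39895*√15/4)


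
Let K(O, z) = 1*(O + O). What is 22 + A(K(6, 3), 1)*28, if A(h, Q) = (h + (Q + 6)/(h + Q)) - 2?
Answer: 4122/13 ≈ 317.08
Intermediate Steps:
K(O, z) = 2*O (K(O, z) = 1*(2*O) = 2*O)
A(h, Q) = -2 + h + (6 + Q)/(Q + h) (A(h, Q) = (h + (6 + Q)/(Q + h)) - 2 = -2 + h + (6 + Q)/(Q + h))
22 + A(K(6, 3), 1)*28 = 22 + ((6 + (2*6)**2 - 1*1 - 4*6 + 1*(2*6))/(1 + 2*6))*28 = 22 + ((6 + 12**2 - 1 - 2*12 + 1*12)/(1 + 12))*28 = 22 + ((6 + 144 - 1 - 24 + 12)/13)*28 = 22 + ((1/13)*137)*28 = 22 + (137/13)*28 = 22 + 3836/13 = 4122/13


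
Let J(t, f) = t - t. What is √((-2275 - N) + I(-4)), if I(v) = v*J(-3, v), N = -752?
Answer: I*√1523 ≈ 39.026*I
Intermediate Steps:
J(t, f) = 0
I(v) = 0 (I(v) = v*0 = 0)
√((-2275 - N) + I(-4)) = √((-2275 - 1*(-752)) + 0) = √((-2275 + 752) + 0) = √(-1523 + 0) = √(-1523) = I*√1523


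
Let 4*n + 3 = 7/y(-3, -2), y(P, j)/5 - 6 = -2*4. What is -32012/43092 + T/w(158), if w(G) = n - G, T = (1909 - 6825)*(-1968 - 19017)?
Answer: -14818243984757/22827987 ≈ -6.4913e+5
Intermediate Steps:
y(P, j) = -10 (y(P, j) = 30 + 5*(-2*4) = 30 + 5*(-8) = 30 - 40 = -10)
n = -37/40 (n = -3/4 + (7/(-10))/4 = -3/4 + (7*(-1/10))/4 = -3/4 + (1/4)*(-7/10) = -3/4 - 7/40 = -37/40 ≈ -0.92500)
T = 103162260 (T = -4916*(-20985) = 103162260)
w(G) = -37/40 - G
-32012/43092 + T/w(158) = -32012/43092 + 103162260/(-37/40 - 1*158) = -32012*1/43092 + 103162260/(-37/40 - 158) = -8003/10773 + 103162260/(-6357/40) = -8003/10773 + 103162260*(-40/6357) = -8003/10773 - 1375496800/2119 = -14818243984757/22827987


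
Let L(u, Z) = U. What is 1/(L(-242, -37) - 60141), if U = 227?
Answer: -1/59914 ≈ -1.6691e-5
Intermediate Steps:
L(u, Z) = 227
1/(L(-242, -37) - 60141) = 1/(227 - 60141) = 1/(-59914) = -1/59914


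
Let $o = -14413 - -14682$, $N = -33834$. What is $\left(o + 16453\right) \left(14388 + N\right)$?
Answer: $-325176012$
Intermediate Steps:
$o = 269$ ($o = -14413 + 14682 = 269$)
$\left(o + 16453\right) \left(14388 + N\right) = \left(269 + 16453\right) \left(14388 - 33834\right) = 16722 \left(-19446\right) = -325176012$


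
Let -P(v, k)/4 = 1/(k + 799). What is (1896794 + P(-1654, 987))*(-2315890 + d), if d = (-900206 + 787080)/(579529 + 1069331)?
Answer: -323402485047546210152/73621599 ≈ -4.3928e+12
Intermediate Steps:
d = -56563/824430 (d = -113126/1648860 = -113126*1/1648860 = -56563/824430 ≈ -0.068609)
P(v, k) = -4/(799 + k) (P(v, k) = -4/(k + 799) = -4/(799 + k))
(1896794 + P(-1654, 987))*(-2315890 + d) = (1896794 - 4/(799 + 987))*(-2315890 - 56563/824430) = (1896794 - 4/1786)*(-1909289249263/824430) = (1896794 - 4*1/1786)*(-1909289249263/824430) = (1896794 - 2/893)*(-1909289249263/824430) = (1693837040/893)*(-1909289249263/824430) = -323402485047546210152/73621599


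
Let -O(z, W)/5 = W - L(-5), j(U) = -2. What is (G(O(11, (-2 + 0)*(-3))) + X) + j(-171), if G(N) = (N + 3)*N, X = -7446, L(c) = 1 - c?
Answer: -7448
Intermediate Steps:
O(z, W) = 30 - 5*W (O(z, W) = -5*(W - (1 - 1*(-5))) = -5*(W - (1 + 5)) = -5*(W - 1*6) = -5*(W - 6) = -5*(-6 + W) = 30 - 5*W)
G(N) = N*(3 + N) (G(N) = (3 + N)*N = N*(3 + N))
(G(O(11, (-2 + 0)*(-3))) + X) + j(-171) = ((30 - 5*(-2 + 0)*(-3))*(3 + (30 - 5*(-2 + 0)*(-3))) - 7446) - 2 = ((30 - (-10)*(-3))*(3 + (30 - (-10)*(-3))) - 7446) - 2 = ((30 - 5*6)*(3 + (30 - 5*6)) - 7446) - 2 = ((30 - 30)*(3 + (30 - 30)) - 7446) - 2 = (0*(3 + 0) - 7446) - 2 = (0*3 - 7446) - 2 = (0 - 7446) - 2 = -7446 - 2 = -7448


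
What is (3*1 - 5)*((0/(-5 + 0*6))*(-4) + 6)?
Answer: -12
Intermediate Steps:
(3*1 - 5)*((0/(-5 + 0*6))*(-4) + 6) = (3 - 5)*((0/(-5 + 0))*(-4) + 6) = -2*((0/(-5))*(-4) + 6) = -2*((0*(-1/5))*(-4) + 6) = -2*(0*(-4) + 6) = -2*(0 + 6) = -2*6 = -12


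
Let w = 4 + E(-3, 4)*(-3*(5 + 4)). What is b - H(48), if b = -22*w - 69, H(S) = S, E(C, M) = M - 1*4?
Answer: -205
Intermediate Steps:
E(C, M) = -4 + M (E(C, M) = M - 4 = -4 + M)
w = 4 (w = 4 + (-4 + 4)*(-3*(5 + 4)) = 4 + 0*(-3*9) = 4 + 0*(-27) = 4 + 0 = 4)
b = -157 (b = -22*4 - 69 = -88 - 69 = -157)
b - H(48) = -157 - 1*48 = -157 - 48 = -205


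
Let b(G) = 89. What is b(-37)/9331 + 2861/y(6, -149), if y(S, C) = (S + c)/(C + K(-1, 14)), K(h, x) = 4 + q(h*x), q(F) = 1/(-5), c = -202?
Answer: 1384384049/653170 ≈ 2119.5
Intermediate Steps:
q(F) = -⅕
K(h, x) = 19/5 (K(h, x) = 4 - ⅕ = 19/5)
y(S, C) = (-202 + S)/(19/5 + C) (y(S, C) = (S - 202)/(C + 19/5) = (-202 + S)/(19/5 + C))
b(-37)/9331 + 2861/y(6, -149) = 89/9331 + 2861/((5*(-202 + 6)/(19 + 5*(-149)))) = 89*(1/9331) + 2861/((5*(-196)/(19 - 745))) = 89/9331 + 2861/((5*(-196)/(-726))) = 89/9331 + 2861/((5*(-1/726)*(-196))) = 89/9331 + 2861/(490/363) = 89/9331 + 2861*(363/490) = 89/9331 + 1038543/490 = 1384384049/653170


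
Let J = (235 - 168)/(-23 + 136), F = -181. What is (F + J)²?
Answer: 415588996/12769 ≈ 32547.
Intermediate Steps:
J = 67/113 ≈ 0.59292
(F + J)² = (-181 + 67/113)² = (-20386/113)² = 415588996/12769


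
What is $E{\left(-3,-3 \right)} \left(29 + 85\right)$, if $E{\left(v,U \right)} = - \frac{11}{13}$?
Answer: $- \frac{1254}{13} \approx -96.462$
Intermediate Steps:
$E{\left(v,U \right)} = - \frac{11}{13}$ ($E{\left(v,U \right)} = \left(-11\right) \frac{1}{13} = - \frac{11}{13}$)
$E{\left(-3,-3 \right)} \left(29 + 85\right) = - \frac{11 \left(29 + 85\right)}{13} = \left(- \frac{11}{13}\right) 114 = - \frac{1254}{13}$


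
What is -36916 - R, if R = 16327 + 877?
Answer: -54120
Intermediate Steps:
R = 17204
-36916 - R = -36916 - 1*17204 = -36916 - 17204 = -54120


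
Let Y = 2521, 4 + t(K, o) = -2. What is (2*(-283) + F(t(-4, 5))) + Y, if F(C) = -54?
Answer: 1901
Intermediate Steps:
t(K, o) = -6 (t(K, o) = -4 - 2 = -6)
(2*(-283) + F(t(-4, 5))) + Y = (2*(-283) - 54) + 2521 = (-566 - 54) + 2521 = -620 + 2521 = 1901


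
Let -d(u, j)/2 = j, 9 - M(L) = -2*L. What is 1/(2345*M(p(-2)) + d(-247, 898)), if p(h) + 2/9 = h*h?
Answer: 9/333241 ≈ 2.7007e-5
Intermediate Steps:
p(h) = -2/9 + h² (p(h) = -2/9 + h*h = -2/9 + h²)
M(L) = 9 + 2*L (M(L) = 9 - (-2)*L = 9 + 2*L)
d(u, j) = -2*j
1/(2345*M(p(-2)) + d(-247, 898)) = 1/(2345*(9 + 2*(-2/9 + (-2)²)) - 2*898) = 1/(2345*(9 + 2*(-2/9 + 4)) - 1796) = 1/(2345*(9 + 2*(34/9)) - 1796) = 1/(2345*(9 + 68/9) - 1796) = 1/(2345*(149/9) - 1796) = 1/(349405/9 - 1796) = 1/(333241/9) = 9/333241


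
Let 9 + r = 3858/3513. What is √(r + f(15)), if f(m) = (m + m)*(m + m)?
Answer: √1223281637/1171 ≈ 29.868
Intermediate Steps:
r = -9253/1171 (r = -9 + 3858/3513 = -9 + 3858*(1/3513) = -9 + 1286/1171 = -9253/1171 ≈ -7.9018)
f(m) = 4*m² (f(m) = (2*m)*(2*m) = 4*m²)
√(r + f(15)) = √(-9253/1171 + 4*15²) = √(-9253/1171 + 4*225) = √(-9253/1171 + 900) = √(1044647/1171) = √1223281637/1171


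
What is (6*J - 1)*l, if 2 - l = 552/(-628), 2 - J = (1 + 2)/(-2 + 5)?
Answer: 2260/157 ≈ 14.395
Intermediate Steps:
J = 1 (J = 2 - (1 + 2)/(-2 + 5) = 2 - 3/3 = 2 - 1*1 = 2 - 1 = 1)
l = 452/157 (l = 2 - 552/(-628) = 2 - 552*(-1)/628 = 2 - 1*(-138/157) = 2 + 138/157 = 452/157 ≈ 2.8790)
(6*J - 1)*l = (6*1 - 1)*(452/157) = (6 - 1)*(452/157) = 5*(452/157) = 2260/157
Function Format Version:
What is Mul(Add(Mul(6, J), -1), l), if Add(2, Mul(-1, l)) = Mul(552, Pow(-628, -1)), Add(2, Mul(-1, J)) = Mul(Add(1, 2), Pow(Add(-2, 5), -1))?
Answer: Rational(2260, 157) ≈ 14.395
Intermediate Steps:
J = 1 (J = Add(2, Mul(-1, Mul(Add(1, 2), Pow(Add(-2, 5), -1)))) = Add(2, Mul(-1, Mul(3, Pow(3, -1)))) = Add(2, Mul(-1, Mul(3, Rational(1, 3)))) = Add(2, Mul(-1, 1)) = Add(2, -1) = 1)
l = Rational(452, 157) (l = Add(2, Mul(-1, Mul(552, Pow(-628, -1)))) = Add(2, Mul(-1, Mul(552, Rational(-1, 628)))) = Add(2, Mul(-1, Rational(-138, 157))) = Add(2, Rational(138, 157)) = Rational(452, 157) ≈ 2.8790)
Mul(Add(Mul(6, J), -1), l) = Mul(Add(Mul(6, 1), -1), Rational(452, 157)) = Mul(Add(6, -1), Rational(452, 157)) = Mul(5, Rational(452, 157)) = Rational(2260, 157)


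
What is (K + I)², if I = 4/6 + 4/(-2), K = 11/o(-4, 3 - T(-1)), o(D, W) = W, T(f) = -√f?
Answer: 598/225 - 649*I/150 ≈ 2.6578 - 4.3267*I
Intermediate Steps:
K = 11*(3 - I)/10 (K = 11/(3 - (-1)*√(-1)) = 11/(3 - (-1)*I) = 11/(3 + I) = 11*((3 - I)/10) = 11*(3 - I)/10 ≈ 3.3 - 1.1*I)
I = -4/3 (I = 4*(⅙) + 4*(-½) = ⅔ - 2 = -4/3 ≈ -1.3333)
(K + I)² = ((33/10 - 11*I/10) - 4/3)² = (59/30 - 11*I/10)²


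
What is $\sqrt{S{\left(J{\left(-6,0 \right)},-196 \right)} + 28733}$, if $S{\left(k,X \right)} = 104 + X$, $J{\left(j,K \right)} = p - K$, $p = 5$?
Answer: $\sqrt{28641} \approx 169.24$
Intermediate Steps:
$J{\left(j,K \right)} = 5 - K$
$\sqrt{S{\left(J{\left(-6,0 \right)},-196 \right)} + 28733} = \sqrt{\left(104 - 196\right) + 28733} = \sqrt{-92 + 28733} = \sqrt{28641}$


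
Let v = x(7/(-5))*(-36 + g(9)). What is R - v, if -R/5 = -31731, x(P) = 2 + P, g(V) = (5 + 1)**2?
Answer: 158655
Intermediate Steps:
g(V) = 36 (g(V) = 6**2 = 36)
R = 158655 (R = -5*(-31731) = 158655)
v = 0 (v = (2 + 7/(-5))*(-36 + 36) = (2 + 7*(-1/5))*0 = (2 - 7/5)*0 = (3/5)*0 = 0)
R - v = 158655 - 1*0 = 158655 + 0 = 158655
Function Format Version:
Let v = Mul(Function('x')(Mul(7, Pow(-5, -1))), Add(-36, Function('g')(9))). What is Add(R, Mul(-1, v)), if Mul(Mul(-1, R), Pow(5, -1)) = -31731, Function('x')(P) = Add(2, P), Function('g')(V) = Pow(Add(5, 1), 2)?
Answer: 158655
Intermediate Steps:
Function('g')(V) = 36 (Function('g')(V) = Pow(6, 2) = 36)
R = 158655 (R = Mul(-5, -31731) = 158655)
v = 0 (v = Mul(Add(2, Mul(7, Pow(-5, -1))), Add(-36, 36)) = Mul(Add(2, Mul(7, Rational(-1, 5))), 0) = Mul(Add(2, Rational(-7, 5)), 0) = Mul(Rational(3, 5), 0) = 0)
Add(R, Mul(-1, v)) = Add(158655, Mul(-1, 0)) = Add(158655, 0) = 158655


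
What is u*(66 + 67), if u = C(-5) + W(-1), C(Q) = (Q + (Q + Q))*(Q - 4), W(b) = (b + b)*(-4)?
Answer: 19019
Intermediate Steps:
W(b) = -8*b (W(b) = (2*b)*(-4) = -8*b)
C(Q) = 3*Q*(-4 + Q) (C(Q) = (Q + 2*Q)*(-4 + Q) = (3*Q)*(-4 + Q) = 3*Q*(-4 + Q))
u = 143 (u = 3*(-5)*(-4 - 5) - 8*(-1) = 3*(-5)*(-9) + 8 = 135 + 8 = 143)
u*(66 + 67) = 143*(66 + 67) = 143*133 = 19019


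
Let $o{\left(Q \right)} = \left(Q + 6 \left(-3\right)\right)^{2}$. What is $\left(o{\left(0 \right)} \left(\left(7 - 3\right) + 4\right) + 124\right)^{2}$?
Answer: $7376656$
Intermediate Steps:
$o{\left(Q \right)} = \left(-18 + Q\right)^{2}$ ($o{\left(Q \right)} = \left(Q - 18\right)^{2} = \left(-18 + Q\right)^{2}$)
$\left(o{\left(0 \right)} \left(\left(7 - 3\right) + 4\right) + 124\right)^{2} = \left(\left(-18 + 0\right)^{2} \left(\left(7 - 3\right) + 4\right) + 124\right)^{2} = \left(\left(-18\right)^{2} \left(4 + 4\right) + 124\right)^{2} = \left(324 \cdot 8 + 124\right)^{2} = \left(2592 + 124\right)^{2} = 2716^{2} = 7376656$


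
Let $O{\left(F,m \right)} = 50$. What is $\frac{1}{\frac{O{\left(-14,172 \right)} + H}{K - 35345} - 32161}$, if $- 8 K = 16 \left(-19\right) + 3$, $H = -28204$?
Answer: $- \frac{282459}{9083938667} \approx -3.1094 \cdot 10^{-5}$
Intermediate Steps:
$K = \frac{301}{8}$ ($K = - \frac{16 \left(-19\right) + 3}{8} = - \frac{-304 + 3}{8} = \left(- \frac{1}{8}\right) \left(-301\right) = \frac{301}{8} \approx 37.625$)
$\frac{1}{\frac{O{\left(-14,172 \right)} + H}{K - 35345} - 32161} = \frac{1}{\frac{50 - 28204}{\frac{301}{8} - 35345} - 32161} = \frac{1}{- \frac{28154}{- \frac{282459}{8}} - 32161} = \frac{1}{\left(-28154\right) \left(- \frac{8}{282459}\right) - 32161} = \frac{1}{\frac{225232}{282459} - 32161} = \frac{1}{- \frac{9083938667}{282459}} = - \frac{282459}{9083938667}$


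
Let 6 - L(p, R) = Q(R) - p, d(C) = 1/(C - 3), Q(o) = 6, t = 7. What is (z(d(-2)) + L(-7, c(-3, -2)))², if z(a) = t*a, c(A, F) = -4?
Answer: 1764/25 ≈ 70.560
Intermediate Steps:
d(C) = 1/(-3 + C)
L(p, R) = p (L(p, R) = 6 - (6 - p) = 6 + (-6 + p) = p)
z(a) = 7*a
(z(d(-2)) + L(-7, c(-3, -2)))² = (7/(-3 - 2) - 7)² = (7/(-5) - 7)² = (7*(-⅕) - 7)² = (-7/5 - 7)² = (-42/5)² = 1764/25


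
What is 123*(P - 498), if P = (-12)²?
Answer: -43542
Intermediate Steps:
P = 144
123*(P - 498) = 123*(144 - 498) = 123*(-354) = -43542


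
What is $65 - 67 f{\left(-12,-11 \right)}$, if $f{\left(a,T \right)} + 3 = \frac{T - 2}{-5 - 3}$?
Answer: $\frac{1257}{8} \approx 157.13$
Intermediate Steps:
$f{\left(a,T \right)} = - \frac{11}{4} - \frac{T}{8}$ ($f{\left(a,T \right)} = -3 + \frac{T - 2}{-5 - 3} = -3 + \frac{-2 + T}{-8} = -3 + \left(-2 + T\right) \left(- \frac{1}{8}\right) = -3 - \left(- \frac{1}{4} + \frac{T}{8}\right) = - \frac{11}{4} - \frac{T}{8}$)
$65 - 67 f{\left(-12,-11 \right)} = 65 - 67 \left(- \frac{11}{4} - - \frac{11}{8}\right) = 65 - 67 \left(- \frac{11}{4} + \frac{11}{8}\right) = 65 - - \frac{737}{8} = 65 + \frac{737}{8} = \frac{1257}{8}$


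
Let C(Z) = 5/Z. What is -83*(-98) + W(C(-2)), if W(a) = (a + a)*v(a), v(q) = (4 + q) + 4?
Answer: 16213/2 ≈ 8106.5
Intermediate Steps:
v(q) = 8 + q
W(a) = 2*a*(8 + a) (W(a) = (a + a)*(8 + a) = (2*a)*(8 + a) = 2*a*(8 + a))
-83*(-98) + W(C(-2)) = -83*(-98) + 2*(5/(-2))*(8 + 5/(-2)) = 8134 + 2*(5*(-1/2))*(8 + 5*(-1/2)) = 8134 + 2*(-5/2)*(8 - 5/2) = 8134 + 2*(-5/2)*(11/2) = 8134 - 55/2 = 16213/2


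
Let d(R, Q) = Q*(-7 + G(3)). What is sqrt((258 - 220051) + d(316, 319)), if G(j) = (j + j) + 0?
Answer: 4*I*sqrt(13757) ≈ 469.16*I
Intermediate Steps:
G(j) = 2*j (G(j) = 2*j + 0 = 2*j)
d(R, Q) = -Q (d(R, Q) = Q*(-7 + 2*3) = Q*(-7 + 6) = Q*(-1) = -Q)
sqrt((258 - 220051) + d(316, 319)) = sqrt((258 - 220051) - 1*319) = sqrt(-219793 - 319) = sqrt(-220112) = 4*I*sqrt(13757)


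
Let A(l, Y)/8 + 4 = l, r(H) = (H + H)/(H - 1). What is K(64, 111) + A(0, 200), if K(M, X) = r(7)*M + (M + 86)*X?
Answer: 50302/3 ≈ 16767.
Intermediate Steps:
r(H) = 2*H/(-1 + H) (r(H) = (2*H)/(-1 + H) = 2*H/(-1 + H))
A(l, Y) = -32 + 8*l
K(M, X) = 7*M/3 + X*(86 + M) (K(M, X) = (2*7/(-1 + 7))*M + (M + 86)*X = (2*7/6)*M + (86 + M)*X = (2*7*(⅙))*M + X*(86 + M) = 7*M/3 + X*(86 + M))
K(64, 111) + A(0, 200) = (86*111 + (7/3)*64 + 64*111) + (-32 + 8*0) = (9546 + 448/3 + 7104) + (-32 + 0) = 50398/3 - 32 = 50302/3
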